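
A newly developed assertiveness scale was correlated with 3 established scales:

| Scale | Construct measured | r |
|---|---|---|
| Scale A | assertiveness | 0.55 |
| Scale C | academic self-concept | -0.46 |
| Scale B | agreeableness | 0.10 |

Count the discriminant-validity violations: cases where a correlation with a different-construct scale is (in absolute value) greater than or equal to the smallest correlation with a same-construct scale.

Convergent (same construct = assertiveness): Scale A.
Smallest convergent = 0.55. Discriminant |r|: 0.46, 0.10; count ≥ 0.55 → 0.

0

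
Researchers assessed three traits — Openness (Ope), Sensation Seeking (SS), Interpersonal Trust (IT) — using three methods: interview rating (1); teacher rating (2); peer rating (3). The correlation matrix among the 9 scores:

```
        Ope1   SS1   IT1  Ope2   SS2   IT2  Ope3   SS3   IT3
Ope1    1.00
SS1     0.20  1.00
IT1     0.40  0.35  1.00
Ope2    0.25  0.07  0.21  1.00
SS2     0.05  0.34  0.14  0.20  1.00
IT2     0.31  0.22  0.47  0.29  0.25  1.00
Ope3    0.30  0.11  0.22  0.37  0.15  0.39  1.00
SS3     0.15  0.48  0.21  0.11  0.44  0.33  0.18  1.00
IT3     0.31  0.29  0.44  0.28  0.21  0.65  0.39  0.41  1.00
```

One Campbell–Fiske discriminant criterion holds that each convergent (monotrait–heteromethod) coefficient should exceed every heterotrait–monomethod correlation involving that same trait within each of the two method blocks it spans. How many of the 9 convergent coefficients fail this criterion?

4

Each convergent coefficient versus the relevant comparison correlations:
Ope (methods 1·2): 0.25 vs {0.20, 0.20, 0.40, 0.29} → fail.
Ope (methods 1·3): 0.30 vs {0.20, 0.18, 0.40, 0.39} → fail.
Ope (methods 2·3): 0.37 vs {0.20, 0.18, 0.29, 0.39} → fail.
SS (methods 1·2): 0.34 vs {0.20, 0.20, 0.35, 0.25} → fail.
SS (methods 1·3): 0.48 vs {0.20, 0.18, 0.35, 0.41} → pass.
SS (methods 2·3): 0.44 vs {0.20, 0.18, 0.25, 0.41} → pass.
IT (methods 1·2): 0.47 vs {0.40, 0.29, 0.35, 0.25} → pass.
IT (methods 1·3): 0.44 vs {0.40, 0.39, 0.35, 0.41} → pass.
IT (methods 2·3): 0.65 vs {0.29, 0.39, 0.25, 0.41} → pass.
4 of 9 fail.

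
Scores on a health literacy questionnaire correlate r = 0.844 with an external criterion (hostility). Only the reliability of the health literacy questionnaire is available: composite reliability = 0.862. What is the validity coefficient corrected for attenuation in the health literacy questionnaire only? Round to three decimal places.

0.909

Single correction: r_c = r_obs / √r_xx = 0.844 / √0.862 = 0.844 / 0.9284 ≈ 0.909.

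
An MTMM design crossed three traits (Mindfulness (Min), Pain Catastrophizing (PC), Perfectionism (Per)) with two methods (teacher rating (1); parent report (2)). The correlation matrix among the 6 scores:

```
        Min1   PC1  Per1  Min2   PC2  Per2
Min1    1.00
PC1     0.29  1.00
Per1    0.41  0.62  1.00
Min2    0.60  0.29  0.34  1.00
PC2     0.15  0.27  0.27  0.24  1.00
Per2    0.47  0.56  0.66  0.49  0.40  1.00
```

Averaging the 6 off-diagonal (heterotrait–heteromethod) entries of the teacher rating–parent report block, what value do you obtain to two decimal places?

0.35

HTHM values (method 1 × method 2): 0.15, 0.47, 0.29, 0.56, 0.34, 0.27; mean = 2.08/6 = 0.35.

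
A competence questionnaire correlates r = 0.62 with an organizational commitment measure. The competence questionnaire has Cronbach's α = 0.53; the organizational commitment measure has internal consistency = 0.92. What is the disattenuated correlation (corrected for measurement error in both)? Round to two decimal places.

r_true = r_obs / √(r_xx · r_yy) = 0.62 / √(0.53 × 0.92) = 0.62 / √0.4876 = 0.62 / 0.6983 ≈ 0.89.

0.89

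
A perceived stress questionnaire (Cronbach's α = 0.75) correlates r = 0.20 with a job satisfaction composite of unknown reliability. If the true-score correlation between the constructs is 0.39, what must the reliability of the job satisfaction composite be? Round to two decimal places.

0.35

r_true = r_obs / √(r_xx · r_yy) ⇒ 0.39 = 0.20 / √(0.75 · r_yy).
√(0.75 · r_yy) = 0.20 / 0.39 = 0.5128; 0.75 · r_yy = 0.2630; r_yy = 0.2630 / 0.75 ≈ 0.35.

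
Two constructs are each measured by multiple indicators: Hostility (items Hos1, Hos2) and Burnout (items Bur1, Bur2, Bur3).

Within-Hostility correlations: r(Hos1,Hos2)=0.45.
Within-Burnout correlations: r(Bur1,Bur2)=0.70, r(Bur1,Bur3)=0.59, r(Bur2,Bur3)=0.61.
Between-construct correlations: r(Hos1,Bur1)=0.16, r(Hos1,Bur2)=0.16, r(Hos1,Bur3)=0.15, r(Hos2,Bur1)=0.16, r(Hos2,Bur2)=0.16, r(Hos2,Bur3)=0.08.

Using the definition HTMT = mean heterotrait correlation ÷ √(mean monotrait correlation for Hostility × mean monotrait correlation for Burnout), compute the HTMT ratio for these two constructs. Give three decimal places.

0.272

Mean between = 0.87/6 = 0.1450.
Mean within-Hos = 0.45/1 = 0.4500; mean within-Bur = 1.90/3 = 0.6333.
Geometric mean = √(0.4500 × 0.6333) = 0.5338.
HTMT = 0.1450 / 0.5338 = 0.272.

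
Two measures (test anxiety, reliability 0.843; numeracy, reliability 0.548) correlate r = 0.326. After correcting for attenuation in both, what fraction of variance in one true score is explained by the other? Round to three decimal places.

Disattenuated r = 0.326 / √(0.843 × 0.548) = 0.326 / 0.6797 = 0.4796.
Shared true-score variance = 0.4796² = 0.2300 ≈ 0.230.

0.230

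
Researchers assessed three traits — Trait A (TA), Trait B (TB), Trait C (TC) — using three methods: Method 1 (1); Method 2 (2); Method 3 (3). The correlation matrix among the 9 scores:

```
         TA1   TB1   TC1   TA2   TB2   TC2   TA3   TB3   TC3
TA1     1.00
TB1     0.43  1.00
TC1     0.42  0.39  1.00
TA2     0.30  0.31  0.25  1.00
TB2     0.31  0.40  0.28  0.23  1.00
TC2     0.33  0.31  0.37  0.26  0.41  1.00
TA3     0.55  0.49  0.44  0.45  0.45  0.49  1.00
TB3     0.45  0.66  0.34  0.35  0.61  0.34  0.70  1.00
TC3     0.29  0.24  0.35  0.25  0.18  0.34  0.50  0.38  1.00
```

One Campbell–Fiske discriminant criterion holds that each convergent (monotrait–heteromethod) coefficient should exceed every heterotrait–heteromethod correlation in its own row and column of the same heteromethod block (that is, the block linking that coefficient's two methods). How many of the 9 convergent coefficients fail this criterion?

4

Checking each validity diagonal entry against its comparison values:
TA (methods 1·2): 0.30 vs {0.31, 0.31, 0.33, 0.25} → fail.
TA (methods 1·3): 0.55 vs {0.45, 0.49, 0.29, 0.44} → pass.
TA (methods 2·3): 0.45 vs {0.35, 0.45, 0.25, 0.49} → fail.
TB (methods 1·2): 0.40 vs {0.31, 0.31, 0.31, 0.28} → pass.
TB (methods 1·3): 0.66 vs {0.49, 0.45, 0.24, 0.34} → pass.
TB (methods 2·3): 0.61 vs {0.45, 0.35, 0.18, 0.34} → pass.
TC (methods 1·2): 0.37 vs {0.25, 0.33, 0.28, 0.31} → pass.
TC (methods 1·3): 0.35 vs {0.44, 0.29, 0.34, 0.24} → fail.
TC (methods 2·3): 0.34 vs {0.49, 0.25, 0.34, 0.18} → fail.
4 of 9 fail.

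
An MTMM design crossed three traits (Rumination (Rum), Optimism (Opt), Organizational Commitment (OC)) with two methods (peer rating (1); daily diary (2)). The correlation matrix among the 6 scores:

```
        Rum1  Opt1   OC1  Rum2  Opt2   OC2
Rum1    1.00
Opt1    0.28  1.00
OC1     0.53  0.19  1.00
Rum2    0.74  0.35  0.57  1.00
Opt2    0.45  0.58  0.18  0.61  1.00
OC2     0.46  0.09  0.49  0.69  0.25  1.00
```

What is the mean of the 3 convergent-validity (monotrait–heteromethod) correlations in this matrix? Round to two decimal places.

0.60

Convergent values: 0.74, 0.58, 0.49; mean = 1.81/3 = 0.60.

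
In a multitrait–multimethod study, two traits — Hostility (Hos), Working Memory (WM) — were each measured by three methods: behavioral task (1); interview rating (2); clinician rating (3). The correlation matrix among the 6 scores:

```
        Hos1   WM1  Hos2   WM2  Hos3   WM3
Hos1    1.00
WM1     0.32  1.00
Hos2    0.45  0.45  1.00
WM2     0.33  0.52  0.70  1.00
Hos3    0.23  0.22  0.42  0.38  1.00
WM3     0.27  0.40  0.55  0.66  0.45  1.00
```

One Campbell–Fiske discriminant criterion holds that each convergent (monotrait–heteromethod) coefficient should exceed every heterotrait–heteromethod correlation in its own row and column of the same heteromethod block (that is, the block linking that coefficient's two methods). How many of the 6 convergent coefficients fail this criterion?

Convergent coefficients and their comparison sets:
Hos (methods 1·2): 0.45 vs {0.33, 0.45} → fail.
Hos (methods 1·3): 0.23 vs {0.27, 0.22} → fail.
Hos (methods 2·3): 0.42 vs {0.55, 0.38} → fail.
WM (methods 1·2): 0.52 vs {0.45, 0.33} → pass.
WM (methods 1·3): 0.40 vs {0.22, 0.27} → pass.
WM (methods 2·3): 0.66 vs {0.38, 0.55} → pass.
3 of 6 fail.

3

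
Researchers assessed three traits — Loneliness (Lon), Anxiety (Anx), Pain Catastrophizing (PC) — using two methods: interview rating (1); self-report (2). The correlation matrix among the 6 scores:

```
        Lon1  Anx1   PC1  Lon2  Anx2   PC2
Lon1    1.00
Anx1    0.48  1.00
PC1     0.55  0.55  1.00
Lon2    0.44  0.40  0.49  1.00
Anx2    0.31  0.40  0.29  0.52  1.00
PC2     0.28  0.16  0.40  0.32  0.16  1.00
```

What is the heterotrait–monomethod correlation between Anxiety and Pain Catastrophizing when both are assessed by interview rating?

0.55

Different traits, same method: r(Anx1, PC1) = 0.55.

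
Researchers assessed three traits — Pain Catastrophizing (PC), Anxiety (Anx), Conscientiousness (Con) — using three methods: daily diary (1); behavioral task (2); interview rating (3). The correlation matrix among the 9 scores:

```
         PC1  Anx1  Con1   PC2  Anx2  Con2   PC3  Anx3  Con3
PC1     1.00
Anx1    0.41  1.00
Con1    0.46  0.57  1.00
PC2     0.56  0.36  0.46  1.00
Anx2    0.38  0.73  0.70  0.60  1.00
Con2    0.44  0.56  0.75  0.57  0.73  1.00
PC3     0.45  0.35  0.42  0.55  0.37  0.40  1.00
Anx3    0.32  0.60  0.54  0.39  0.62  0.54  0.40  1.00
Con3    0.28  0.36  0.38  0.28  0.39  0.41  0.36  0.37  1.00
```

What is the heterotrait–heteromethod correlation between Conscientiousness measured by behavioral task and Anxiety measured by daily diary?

Different traits and methods: r(Con2, Anx1) = 0.56.

0.56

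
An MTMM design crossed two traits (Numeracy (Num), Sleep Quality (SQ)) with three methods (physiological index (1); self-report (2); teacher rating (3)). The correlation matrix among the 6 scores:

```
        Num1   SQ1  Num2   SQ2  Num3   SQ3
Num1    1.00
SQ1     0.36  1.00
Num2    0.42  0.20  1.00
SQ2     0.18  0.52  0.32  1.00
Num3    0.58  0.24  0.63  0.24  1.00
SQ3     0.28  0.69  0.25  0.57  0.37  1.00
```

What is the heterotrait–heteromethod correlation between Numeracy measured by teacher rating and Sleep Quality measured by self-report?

Different traits and methods: r(Num3, SQ2) = 0.24.

0.24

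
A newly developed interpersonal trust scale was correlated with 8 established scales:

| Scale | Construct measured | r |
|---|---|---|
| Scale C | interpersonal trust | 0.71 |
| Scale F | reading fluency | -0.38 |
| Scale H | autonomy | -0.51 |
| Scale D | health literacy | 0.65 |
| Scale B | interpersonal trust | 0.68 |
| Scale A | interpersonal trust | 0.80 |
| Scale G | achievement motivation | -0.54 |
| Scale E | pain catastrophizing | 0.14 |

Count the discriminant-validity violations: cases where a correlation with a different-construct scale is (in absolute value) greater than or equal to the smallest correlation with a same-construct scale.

Convergent (same construct = interpersonal trust): Scale C, Scale B, Scale A.
Smallest convergent = 0.68. Discriminant |r|: 0.38, 0.51, 0.65, 0.54, 0.14; count ≥ 0.68 → 0.

0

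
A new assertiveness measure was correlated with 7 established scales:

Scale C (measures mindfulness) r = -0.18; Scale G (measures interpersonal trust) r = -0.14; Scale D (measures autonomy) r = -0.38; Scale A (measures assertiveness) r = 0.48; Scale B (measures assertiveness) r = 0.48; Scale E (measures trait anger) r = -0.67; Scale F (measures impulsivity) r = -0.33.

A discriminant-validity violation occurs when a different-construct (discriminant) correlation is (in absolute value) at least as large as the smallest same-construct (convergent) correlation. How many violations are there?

1

Convergent (same construct = assertiveness): Scale A, Scale B.
Smallest convergent = 0.48. Discriminant |r|: 0.18, 0.14, 0.38, 0.67, 0.33; count ≥ 0.48 → 1.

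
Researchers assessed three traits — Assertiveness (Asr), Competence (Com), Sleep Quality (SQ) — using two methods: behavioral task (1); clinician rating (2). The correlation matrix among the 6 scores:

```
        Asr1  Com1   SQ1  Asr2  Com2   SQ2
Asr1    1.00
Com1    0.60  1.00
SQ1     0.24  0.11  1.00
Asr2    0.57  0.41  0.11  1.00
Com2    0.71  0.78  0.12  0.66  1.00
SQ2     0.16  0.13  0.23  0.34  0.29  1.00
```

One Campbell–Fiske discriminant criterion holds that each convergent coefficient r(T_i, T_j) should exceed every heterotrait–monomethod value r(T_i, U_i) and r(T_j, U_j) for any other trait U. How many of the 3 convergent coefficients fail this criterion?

Each convergent coefficient versus the relevant comparison correlations:
Asr (methods 1·2): 0.57 vs {0.60, 0.66, 0.24, 0.34} → fail.
Com (methods 1·2): 0.78 vs {0.60, 0.66, 0.11, 0.29} → pass.
SQ (methods 1·2): 0.23 vs {0.24, 0.34, 0.11, 0.29} → fail.
2 of 3 fail.

2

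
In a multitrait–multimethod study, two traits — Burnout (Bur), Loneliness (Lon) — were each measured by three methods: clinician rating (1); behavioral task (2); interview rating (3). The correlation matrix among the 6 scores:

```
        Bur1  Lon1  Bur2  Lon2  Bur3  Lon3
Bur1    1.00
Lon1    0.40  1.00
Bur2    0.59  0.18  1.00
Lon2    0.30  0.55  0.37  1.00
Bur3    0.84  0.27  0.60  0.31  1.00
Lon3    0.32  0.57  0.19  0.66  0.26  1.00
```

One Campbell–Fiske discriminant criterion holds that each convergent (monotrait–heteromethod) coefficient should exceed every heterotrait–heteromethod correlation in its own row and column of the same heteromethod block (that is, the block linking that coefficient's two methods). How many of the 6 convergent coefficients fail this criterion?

Convergent coefficients and their comparison sets:
Bur (methods 1·2): 0.59 vs {0.30, 0.18} → pass.
Bur (methods 1·3): 0.84 vs {0.32, 0.27} → pass.
Bur (methods 2·3): 0.60 vs {0.19, 0.31} → pass.
Lon (methods 1·2): 0.55 vs {0.18, 0.30} → pass.
Lon (methods 1·3): 0.57 vs {0.27, 0.32} → pass.
Lon (methods 2·3): 0.66 vs {0.31, 0.19} → pass.
0 of 6 fail.

0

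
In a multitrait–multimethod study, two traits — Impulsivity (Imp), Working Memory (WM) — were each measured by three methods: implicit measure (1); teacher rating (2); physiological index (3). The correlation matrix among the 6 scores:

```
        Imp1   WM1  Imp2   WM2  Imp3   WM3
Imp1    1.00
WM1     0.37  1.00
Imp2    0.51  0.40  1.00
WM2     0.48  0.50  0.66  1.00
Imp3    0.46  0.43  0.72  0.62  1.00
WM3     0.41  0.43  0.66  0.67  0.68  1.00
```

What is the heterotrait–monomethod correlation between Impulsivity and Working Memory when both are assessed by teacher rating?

0.66

Different traits, same method: r(Imp2, WM2) = 0.66.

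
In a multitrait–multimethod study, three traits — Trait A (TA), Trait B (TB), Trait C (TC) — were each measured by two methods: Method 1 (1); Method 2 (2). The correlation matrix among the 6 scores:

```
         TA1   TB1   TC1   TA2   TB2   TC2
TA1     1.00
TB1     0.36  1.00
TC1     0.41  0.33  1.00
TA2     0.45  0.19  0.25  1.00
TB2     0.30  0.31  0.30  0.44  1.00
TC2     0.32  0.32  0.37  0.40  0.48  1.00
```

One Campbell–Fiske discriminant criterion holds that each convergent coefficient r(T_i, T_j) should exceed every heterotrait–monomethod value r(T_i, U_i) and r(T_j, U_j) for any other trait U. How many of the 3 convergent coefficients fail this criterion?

Convergent coefficients and their comparison sets:
TA (methods 1·2): 0.45 vs {0.36, 0.44, 0.41, 0.40} → pass.
TB (methods 1·2): 0.31 vs {0.36, 0.44, 0.33, 0.48} → fail.
TC (methods 1·2): 0.37 vs {0.41, 0.40, 0.33, 0.48} → fail.
2 of 3 fail.

2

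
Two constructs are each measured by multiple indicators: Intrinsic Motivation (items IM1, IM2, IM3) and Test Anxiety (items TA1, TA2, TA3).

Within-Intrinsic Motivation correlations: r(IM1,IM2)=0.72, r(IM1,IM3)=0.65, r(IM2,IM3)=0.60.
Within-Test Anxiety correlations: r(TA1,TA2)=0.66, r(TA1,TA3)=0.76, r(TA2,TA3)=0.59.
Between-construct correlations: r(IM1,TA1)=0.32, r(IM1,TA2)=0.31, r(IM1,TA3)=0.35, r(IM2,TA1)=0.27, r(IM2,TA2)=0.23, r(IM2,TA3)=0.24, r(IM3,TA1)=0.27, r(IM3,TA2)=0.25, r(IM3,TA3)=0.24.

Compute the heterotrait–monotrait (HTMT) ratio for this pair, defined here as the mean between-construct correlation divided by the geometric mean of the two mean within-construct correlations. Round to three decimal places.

0.415

Mean heterotrait r = 2.48/9 = 0.2756.
Mean within-IM = 1.97/3 = 0.6567; mean within-TA = 2.01/3 = 0.6700.
Geometric mean = √(0.6567 × 0.6700) = 0.6633.
HTMT = 0.2756 / 0.6633 = 0.415.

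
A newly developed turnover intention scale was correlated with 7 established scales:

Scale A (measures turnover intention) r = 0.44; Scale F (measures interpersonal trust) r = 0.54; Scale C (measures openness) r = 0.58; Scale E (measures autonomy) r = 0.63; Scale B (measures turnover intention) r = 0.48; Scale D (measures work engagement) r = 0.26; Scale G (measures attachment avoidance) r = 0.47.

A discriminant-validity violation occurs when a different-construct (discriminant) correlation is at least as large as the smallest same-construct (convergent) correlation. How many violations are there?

Convergent (same construct = turnover intention): Scale A, Scale B.
Smallest convergent = 0.44. Discriminant values: 0.54, 0.58, 0.63, 0.26, 0.47; count ≥ 0.44 → 4.

4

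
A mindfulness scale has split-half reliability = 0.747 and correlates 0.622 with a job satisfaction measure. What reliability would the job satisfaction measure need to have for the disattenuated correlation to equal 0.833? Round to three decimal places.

0.746

r_true = r_obs / √(r_xx · r_yy) ⇒ 0.833 = 0.622 / √(0.747 · r_yy).
√(0.747 · r_yy) = 0.622 / 0.833 = 0.7467; 0.747 · r_yy = 0.5576; r_yy = 0.5576 / 0.747 ≈ 0.746.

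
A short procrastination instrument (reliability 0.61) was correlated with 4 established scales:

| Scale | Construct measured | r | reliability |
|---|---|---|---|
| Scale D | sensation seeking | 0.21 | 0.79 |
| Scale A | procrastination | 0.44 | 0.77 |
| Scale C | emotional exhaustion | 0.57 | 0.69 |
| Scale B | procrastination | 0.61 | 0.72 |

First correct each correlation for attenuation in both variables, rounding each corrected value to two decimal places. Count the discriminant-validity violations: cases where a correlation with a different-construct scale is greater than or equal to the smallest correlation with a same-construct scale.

1

Disattenuated r (r / √(r_scale · r_new)):
  Scale D (disc): 0.21 / √(0.79·0.61) = 0.30
  Scale A (conv): 0.44 / √(0.77·0.61) = 0.64
  Scale C (disc): 0.57 / √(0.69·0.61) = 0.88
  Scale B (conv): 0.61 / √(0.72·0.61) = 0.92
Smallest convergent = 0.64. Discriminant values: 0.30, 0.88; count ≥ 0.64 → 1.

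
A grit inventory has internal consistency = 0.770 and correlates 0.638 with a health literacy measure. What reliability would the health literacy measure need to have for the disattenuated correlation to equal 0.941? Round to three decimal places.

r_true = r_obs / √(r_xx · r_yy) ⇒ 0.941 = 0.638 / √(0.770 · r_yy).
√(0.770 · r_yy) = 0.638 / 0.941 = 0.6780; 0.770 · r_yy = 0.4597; r_yy = 0.4597 / 0.770 ≈ 0.597.

0.597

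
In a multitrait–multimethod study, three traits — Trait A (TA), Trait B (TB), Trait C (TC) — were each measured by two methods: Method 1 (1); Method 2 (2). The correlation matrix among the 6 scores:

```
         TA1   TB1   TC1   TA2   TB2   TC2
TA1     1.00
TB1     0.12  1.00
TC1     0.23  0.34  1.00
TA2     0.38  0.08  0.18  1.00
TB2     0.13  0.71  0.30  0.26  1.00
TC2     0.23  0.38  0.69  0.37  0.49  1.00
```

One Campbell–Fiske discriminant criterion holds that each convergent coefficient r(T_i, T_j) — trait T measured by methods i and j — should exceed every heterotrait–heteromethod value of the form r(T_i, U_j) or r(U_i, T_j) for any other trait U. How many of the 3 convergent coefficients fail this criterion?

Checking each validity diagonal entry against its comparison values:
TA (methods 1·2): 0.38 vs {0.13, 0.08, 0.23, 0.18} → pass.
TB (methods 1·2): 0.71 vs {0.08, 0.13, 0.38, 0.30} → pass.
TC (methods 1·2): 0.69 vs {0.18, 0.23, 0.30, 0.38} → pass.
0 of 3 fail.

0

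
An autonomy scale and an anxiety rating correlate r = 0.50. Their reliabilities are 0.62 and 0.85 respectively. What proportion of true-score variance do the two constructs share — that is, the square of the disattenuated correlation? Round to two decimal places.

Disattenuated r = 0.50 / √(0.62 × 0.85) = 0.50 / 0.7259 = 0.6888.
Shared true-score variance = 0.6888² = 0.4744 ≈ 0.47.

0.47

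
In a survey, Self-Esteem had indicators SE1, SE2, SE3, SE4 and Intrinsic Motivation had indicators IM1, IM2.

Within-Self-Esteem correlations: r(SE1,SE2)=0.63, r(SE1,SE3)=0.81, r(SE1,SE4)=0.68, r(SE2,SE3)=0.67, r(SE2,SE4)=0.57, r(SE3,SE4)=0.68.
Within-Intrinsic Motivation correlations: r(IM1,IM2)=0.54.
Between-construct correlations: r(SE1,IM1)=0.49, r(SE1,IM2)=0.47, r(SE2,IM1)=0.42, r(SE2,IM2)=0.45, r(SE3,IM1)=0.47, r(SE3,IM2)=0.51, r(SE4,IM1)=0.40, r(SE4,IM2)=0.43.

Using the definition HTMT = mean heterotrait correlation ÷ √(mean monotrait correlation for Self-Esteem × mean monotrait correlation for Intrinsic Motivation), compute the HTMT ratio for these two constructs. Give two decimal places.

Between-construct mean = 3.64/8 = 0.4550.
Mean within-SE = 4.04/6 = 0.6733; mean within-IM = 0.54/1 = 0.5400.
Geometric mean = √(0.6733 × 0.5400) = 0.6030.
HTMT = 0.4550 / 0.6030 = 0.75.

0.75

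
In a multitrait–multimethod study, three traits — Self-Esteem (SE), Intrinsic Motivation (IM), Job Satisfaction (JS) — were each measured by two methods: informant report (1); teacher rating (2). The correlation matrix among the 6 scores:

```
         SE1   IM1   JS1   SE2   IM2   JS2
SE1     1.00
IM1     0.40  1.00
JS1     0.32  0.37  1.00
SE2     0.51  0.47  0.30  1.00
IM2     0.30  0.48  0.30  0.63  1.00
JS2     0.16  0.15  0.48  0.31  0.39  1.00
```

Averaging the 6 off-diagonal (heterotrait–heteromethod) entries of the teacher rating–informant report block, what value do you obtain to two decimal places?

0.28

HTHM values (method 2 × method 1): 0.47, 0.30, 0.30, 0.30, 0.16, 0.15; mean = 1.68/6 = 0.28.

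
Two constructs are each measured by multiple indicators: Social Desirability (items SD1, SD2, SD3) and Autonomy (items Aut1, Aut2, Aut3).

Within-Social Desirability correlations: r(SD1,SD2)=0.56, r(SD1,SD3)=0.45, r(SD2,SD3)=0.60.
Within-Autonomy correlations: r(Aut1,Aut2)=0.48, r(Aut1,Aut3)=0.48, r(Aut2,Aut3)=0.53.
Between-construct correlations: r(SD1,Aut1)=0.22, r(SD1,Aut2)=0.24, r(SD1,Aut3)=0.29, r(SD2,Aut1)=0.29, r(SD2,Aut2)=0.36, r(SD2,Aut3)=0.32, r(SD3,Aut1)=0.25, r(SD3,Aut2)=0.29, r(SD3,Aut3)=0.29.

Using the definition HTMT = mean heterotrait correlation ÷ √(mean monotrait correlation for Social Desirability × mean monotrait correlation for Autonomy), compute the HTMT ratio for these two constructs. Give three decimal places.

0.549

Mean heterotrait r = 2.55/9 = 0.2833.
Mean within-SD = 1.61/3 = 0.5367; mean within-Aut = 1.49/3 = 0.4967.
Geometric mean = √(0.5367 × 0.4967) = 0.5163.
HTMT = 0.2833 / 0.5163 = 0.549.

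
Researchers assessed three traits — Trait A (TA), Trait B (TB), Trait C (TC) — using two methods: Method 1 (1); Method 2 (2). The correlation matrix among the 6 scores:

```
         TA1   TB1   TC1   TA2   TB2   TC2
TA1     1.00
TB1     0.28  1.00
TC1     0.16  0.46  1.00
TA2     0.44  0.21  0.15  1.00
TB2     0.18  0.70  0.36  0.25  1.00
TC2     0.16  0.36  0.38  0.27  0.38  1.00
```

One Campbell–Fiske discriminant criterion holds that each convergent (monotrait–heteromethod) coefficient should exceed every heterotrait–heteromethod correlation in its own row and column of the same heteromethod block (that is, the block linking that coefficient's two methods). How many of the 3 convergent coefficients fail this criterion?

0

Checking each validity diagonal entry against its comparison values:
TA (methods 1·2): 0.44 vs {0.18, 0.21, 0.16, 0.15} → pass.
TB (methods 1·2): 0.70 vs {0.21, 0.18, 0.36, 0.36} → pass.
TC (methods 1·2): 0.38 vs {0.15, 0.16, 0.36, 0.36} → pass.
0 of 3 fail.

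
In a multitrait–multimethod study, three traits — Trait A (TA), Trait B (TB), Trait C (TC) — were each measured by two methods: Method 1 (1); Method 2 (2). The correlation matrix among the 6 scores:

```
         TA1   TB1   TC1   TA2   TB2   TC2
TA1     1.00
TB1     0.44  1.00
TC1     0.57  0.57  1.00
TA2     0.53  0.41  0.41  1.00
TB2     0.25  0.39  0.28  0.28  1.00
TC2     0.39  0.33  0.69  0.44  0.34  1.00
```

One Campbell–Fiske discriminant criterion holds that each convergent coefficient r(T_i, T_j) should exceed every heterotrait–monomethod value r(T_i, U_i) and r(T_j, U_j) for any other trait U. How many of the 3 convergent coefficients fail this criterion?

Each convergent coefficient versus the relevant comparison correlations:
TA (methods 1·2): 0.53 vs {0.44, 0.28, 0.57, 0.44} → fail.
TB (methods 1·2): 0.39 vs {0.44, 0.28, 0.57, 0.34} → fail.
TC (methods 1·2): 0.69 vs {0.57, 0.44, 0.57, 0.34} → pass.
2 of 3 fail.

2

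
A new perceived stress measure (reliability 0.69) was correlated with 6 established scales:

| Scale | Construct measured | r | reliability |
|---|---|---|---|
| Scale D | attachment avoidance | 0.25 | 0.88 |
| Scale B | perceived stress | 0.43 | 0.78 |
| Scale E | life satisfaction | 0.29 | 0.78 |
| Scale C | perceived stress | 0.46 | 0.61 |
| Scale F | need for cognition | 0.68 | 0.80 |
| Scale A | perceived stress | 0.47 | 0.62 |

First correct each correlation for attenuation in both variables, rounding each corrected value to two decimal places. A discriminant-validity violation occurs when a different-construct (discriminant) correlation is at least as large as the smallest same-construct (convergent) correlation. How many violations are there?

Disattenuated r (r / √(r_scale · r_new)):
  Scale D (disc): 0.25 / √(0.88·0.69) = 0.32
  Scale B (conv): 0.43 / √(0.78·0.69) = 0.59
  Scale E (disc): 0.29 / √(0.78·0.69) = 0.40
  Scale C (conv): 0.46 / √(0.61·0.69) = 0.71
  Scale F (disc): 0.68 / √(0.80·0.69) = 0.92
  Scale A (conv): 0.47 / √(0.62·0.69) = 0.72
Smallest convergent = 0.59. Discriminant values: 0.32, 0.40, 0.92; count ≥ 0.59 → 1.

1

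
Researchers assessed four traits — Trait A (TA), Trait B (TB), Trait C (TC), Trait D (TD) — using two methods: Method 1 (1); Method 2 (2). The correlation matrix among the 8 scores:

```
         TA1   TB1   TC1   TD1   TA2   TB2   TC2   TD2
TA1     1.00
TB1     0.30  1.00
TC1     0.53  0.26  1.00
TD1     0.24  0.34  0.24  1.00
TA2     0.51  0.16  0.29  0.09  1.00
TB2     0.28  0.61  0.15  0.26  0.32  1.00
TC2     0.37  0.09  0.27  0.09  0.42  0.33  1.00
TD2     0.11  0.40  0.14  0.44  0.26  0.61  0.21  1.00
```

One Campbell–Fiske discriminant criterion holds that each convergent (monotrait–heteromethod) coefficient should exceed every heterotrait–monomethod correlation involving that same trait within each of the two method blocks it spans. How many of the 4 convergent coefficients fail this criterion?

Checking each validity diagonal entry against its comparison values:
TA (methods 1·2): 0.51 vs {0.30, 0.32, 0.53, 0.42, 0.24, 0.26} → fail.
TB (methods 1·2): 0.61 vs {0.30, 0.32, 0.26, 0.33, 0.34, 0.61} → fail.
TC (methods 1·2): 0.27 vs {0.53, 0.42, 0.26, 0.33, 0.24, 0.21} → fail.
TD (methods 1·2): 0.44 vs {0.24, 0.26, 0.34, 0.61, 0.24, 0.21} → fail.
4 of 4 fail.

4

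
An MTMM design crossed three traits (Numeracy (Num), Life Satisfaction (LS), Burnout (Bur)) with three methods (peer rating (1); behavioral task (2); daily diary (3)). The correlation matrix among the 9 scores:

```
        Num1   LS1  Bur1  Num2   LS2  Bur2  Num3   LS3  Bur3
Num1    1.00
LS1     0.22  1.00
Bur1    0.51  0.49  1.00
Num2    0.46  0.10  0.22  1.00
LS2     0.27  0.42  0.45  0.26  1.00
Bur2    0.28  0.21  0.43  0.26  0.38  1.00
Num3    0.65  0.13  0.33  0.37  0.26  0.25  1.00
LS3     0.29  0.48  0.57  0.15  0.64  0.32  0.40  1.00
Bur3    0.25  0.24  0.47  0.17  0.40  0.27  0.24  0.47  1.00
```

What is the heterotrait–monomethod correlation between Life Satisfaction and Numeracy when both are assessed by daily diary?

0.40

Different traits, same method: r(LS3, Num3) = 0.40.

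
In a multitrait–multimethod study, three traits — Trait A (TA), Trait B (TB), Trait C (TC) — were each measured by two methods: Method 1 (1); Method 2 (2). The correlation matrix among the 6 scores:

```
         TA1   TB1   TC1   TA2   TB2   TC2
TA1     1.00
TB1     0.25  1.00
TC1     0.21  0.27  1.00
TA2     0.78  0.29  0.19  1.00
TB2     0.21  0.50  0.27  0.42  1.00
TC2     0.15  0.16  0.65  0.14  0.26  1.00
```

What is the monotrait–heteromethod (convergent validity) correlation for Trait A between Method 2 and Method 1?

0.78

Same trait (TA), different methods: r(TA2, TA1) = 0.78.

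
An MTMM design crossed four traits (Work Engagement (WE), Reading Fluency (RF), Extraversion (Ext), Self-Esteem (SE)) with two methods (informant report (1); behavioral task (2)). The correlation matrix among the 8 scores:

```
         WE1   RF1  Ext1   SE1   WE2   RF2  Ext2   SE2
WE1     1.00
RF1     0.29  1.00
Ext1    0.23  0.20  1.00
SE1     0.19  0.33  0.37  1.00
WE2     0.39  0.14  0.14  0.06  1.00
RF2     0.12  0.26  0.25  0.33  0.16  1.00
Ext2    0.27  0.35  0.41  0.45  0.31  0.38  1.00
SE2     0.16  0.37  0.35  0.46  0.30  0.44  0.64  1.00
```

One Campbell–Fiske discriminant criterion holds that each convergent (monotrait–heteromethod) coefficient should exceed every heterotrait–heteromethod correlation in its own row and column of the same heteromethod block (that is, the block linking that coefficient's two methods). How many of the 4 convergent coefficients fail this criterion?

Checking each validity diagonal entry against its comparison values:
WE (methods 1·2): 0.39 vs {0.12, 0.14, 0.27, 0.14, 0.16, 0.06} → pass.
RF (methods 1·2): 0.26 vs {0.14, 0.12, 0.35, 0.25, 0.37, 0.33} → fail.
Ext (methods 1·2): 0.41 vs {0.14, 0.27, 0.25, 0.35, 0.35, 0.45} → fail.
SE (methods 1·2): 0.46 vs {0.06, 0.16, 0.33, 0.37, 0.45, 0.35} → pass.
2 of 4 fail.

2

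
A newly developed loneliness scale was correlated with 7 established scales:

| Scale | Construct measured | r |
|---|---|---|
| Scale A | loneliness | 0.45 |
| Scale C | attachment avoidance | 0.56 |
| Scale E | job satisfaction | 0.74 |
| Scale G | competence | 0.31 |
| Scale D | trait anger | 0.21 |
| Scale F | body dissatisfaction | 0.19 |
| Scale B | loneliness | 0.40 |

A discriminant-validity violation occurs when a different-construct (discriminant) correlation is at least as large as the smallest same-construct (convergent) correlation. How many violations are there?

2

Convergent (same construct = loneliness): Scale A, Scale B.
Smallest convergent = 0.40. Discriminant values: 0.56, 0.74, 0.31, 0.21, 0.19; count ≥ 0.40 → 2.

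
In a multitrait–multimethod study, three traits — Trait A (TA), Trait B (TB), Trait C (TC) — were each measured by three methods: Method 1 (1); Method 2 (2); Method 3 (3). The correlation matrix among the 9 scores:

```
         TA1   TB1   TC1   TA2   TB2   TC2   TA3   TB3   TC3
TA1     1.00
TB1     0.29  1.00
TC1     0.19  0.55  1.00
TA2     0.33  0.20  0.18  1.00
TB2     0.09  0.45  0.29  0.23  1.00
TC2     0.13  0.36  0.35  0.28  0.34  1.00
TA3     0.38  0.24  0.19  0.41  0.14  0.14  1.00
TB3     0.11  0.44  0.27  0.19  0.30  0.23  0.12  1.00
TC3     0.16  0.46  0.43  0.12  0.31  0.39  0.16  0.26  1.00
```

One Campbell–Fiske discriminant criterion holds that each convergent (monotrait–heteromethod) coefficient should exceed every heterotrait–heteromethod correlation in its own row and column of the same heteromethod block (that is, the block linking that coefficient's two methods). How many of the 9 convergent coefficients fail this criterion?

Each convergent coefficient versus the relevant comparison correlations:
TA (methods 1·2): 0.33 vs {0.09, 0.20, 0.13, 0.18} → pass.
TA (methods 1·3): 0.38 vs {0.11, 0.24, 0.16, 0.19} → pass.
TA (methods 2·3): 0.41 vs {0.19, 0.14, 0.12, 0.14} → pass.
TB (methods 1·2): 0.45 vs {0.20, 0.09, 0.36, 0.29} → pass.
TB (methods 1·3): 0.44 vs {0.24, 0.11, 0.46, 0.27} → fail.
TB (methods 2·3): 0.30 vs {0.14, 0.19, 0.31, 0.23} → fail.
TC (methods 1·2): 0.35 vs {0.18, 0.13, 0.29, 0.36} → fail.
TC (methods 1·3): 0.43 vs {0.19, 0.16, 0.27, 0.46} → fail.
TC (methods 2·3): 0.39 vs {0.14, 0.12, 0.23, 0.31} → pass.
4 of 9 fail.

4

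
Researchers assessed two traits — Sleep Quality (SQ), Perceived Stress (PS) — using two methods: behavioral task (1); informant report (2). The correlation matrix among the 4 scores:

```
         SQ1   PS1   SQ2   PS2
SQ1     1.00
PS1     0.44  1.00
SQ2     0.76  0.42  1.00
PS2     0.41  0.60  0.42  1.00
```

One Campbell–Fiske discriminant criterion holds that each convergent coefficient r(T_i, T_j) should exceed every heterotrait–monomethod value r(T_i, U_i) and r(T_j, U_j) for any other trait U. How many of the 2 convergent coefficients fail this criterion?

Each convergent coefficient versus the relevant comparison correlations:
SQ (methods 1·2): 0.76 vs {0.44, 0.42} → pass.
PS (methods 1·2): 0.60 vs {0.44, 0.42} → pass.
0 of 2 fail.

0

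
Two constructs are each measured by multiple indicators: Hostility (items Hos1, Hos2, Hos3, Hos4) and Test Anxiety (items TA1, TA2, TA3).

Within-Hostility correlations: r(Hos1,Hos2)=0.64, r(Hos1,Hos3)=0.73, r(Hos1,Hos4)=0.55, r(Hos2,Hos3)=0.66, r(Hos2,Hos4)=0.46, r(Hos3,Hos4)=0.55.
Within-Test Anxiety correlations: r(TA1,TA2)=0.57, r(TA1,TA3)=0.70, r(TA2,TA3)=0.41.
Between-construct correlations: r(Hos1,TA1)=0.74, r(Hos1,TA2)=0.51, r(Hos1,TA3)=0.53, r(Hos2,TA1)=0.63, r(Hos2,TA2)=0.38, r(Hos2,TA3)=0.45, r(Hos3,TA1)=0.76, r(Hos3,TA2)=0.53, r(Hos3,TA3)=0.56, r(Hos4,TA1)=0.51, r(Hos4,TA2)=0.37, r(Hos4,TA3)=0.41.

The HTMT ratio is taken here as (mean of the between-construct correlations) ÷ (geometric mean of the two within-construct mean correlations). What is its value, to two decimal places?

Mean heterotrait r = 6.38/12 = 0.5317.
Mean within-Hos = 3.59/6 = 0.5983; mean within-TA = 1.68/3 = 0.5600.
Geometric mean = √(0.5983 × 0.5600) = 0.5788.
HTMT = 0.5317 / 0.5788 = 0.92.

0.92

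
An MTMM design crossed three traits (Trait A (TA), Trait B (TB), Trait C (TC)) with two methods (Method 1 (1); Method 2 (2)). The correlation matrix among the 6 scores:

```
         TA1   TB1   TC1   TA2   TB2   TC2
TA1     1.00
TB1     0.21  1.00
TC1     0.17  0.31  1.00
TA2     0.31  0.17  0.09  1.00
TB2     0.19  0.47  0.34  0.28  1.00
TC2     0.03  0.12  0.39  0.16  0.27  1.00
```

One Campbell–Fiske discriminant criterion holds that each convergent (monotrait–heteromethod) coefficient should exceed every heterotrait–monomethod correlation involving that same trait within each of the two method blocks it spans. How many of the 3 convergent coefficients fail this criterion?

0

Checking each validity diagonal entry against its comparison values:
TA (methods 1·2): 0.31 vs {0.21, 0.28, 0.17, 0.16} → pass.
TB (methods 1·2): 0.47 vs {0.21, 0.28, 0.31, 0.27} → pass.
TC (methods 1·2): 0.39 vs {0.17, 0.16, 0.31, 0.27} → pass.
0 of 3 fail.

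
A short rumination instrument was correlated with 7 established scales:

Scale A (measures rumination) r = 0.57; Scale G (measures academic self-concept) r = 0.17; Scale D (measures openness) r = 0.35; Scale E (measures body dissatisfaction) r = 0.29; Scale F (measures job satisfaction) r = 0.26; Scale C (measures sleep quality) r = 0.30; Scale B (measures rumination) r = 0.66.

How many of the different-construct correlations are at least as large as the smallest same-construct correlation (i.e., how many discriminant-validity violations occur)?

Convergent (same construct = rumination): Scale A, Scale B.
Smallest convergent = 0.57. Discriminant values: 0.17, 0.35, 0.29, 0.26, 0.30; count ≥ 0.57 → 0.

0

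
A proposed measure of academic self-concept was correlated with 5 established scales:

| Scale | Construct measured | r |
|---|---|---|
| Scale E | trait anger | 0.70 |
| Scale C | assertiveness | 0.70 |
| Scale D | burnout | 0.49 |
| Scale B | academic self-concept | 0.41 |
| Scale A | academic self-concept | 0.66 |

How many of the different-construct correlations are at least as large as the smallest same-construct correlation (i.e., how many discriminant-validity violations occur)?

3

Convergent (same construct = academic self-concept): Scale B, Scale A.
Smallest convergent = 0.41. Discriminant values: 0.70, 0.70, 0.49; count ≥ 0.41 → 3.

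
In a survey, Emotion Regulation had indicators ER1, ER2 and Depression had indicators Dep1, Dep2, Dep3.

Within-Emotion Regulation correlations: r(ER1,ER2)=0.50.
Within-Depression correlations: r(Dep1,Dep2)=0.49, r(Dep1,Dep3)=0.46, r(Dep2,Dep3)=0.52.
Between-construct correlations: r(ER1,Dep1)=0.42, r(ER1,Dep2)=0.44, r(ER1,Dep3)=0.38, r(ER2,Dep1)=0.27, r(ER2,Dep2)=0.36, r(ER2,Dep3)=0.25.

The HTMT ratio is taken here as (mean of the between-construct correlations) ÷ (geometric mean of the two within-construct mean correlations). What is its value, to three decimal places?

Between-construct mean = 2.12/6 = 0.3533.
Mean within-ER = 0.50/1 = 0.5000; mean within-Dep = 1.47/3 = 0.4900.
Geometric mean = √(0.5000 × 0.4900) = 0.4950.
HTMT = 0.3533 / 0.4950 = 0.714.

0.714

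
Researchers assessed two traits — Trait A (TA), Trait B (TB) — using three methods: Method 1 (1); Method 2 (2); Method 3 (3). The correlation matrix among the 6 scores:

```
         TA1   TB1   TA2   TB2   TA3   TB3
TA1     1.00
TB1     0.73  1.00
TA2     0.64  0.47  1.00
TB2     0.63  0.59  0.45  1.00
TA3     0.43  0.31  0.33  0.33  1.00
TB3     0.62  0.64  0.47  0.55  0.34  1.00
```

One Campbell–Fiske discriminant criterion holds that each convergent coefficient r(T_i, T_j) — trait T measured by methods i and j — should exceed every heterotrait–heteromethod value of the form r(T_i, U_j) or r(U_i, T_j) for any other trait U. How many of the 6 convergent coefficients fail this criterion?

Checking each validity diagonal entry against its comparison values:
TA (methods 1·2): 0.64 vs {0.63, 0.47} → pass.
TA (methods 1·3): 0.43 vs {0.62, 0.31} → fail.
TA (methods 2·3): 0.33 vs {0.47, 0.33} → fail.
TB (methods 1·2): 0.59 vs {0.47, 0.63} → fail.
TB (methods 1·3): 0.64 vs {0.31, 0.62} → pass.
TB (methods 2·3): 0.55 vs {0.33, 0.47} → pass.
3 of 6 fail.

3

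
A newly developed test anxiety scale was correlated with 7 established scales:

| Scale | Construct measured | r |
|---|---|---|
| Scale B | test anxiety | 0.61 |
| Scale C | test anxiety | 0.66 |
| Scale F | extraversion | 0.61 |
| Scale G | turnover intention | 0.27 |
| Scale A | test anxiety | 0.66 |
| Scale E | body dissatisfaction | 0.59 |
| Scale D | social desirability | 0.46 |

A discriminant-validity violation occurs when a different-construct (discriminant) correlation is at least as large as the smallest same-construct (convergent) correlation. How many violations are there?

Convergent (same construct = test anxiety): Scale B, Scale C, Scale A.
Smallest convergent = 0.61. Discriminant values: 0.61, 0.27, 0.59, 0.46; count ≥ 0.61 → 1.

1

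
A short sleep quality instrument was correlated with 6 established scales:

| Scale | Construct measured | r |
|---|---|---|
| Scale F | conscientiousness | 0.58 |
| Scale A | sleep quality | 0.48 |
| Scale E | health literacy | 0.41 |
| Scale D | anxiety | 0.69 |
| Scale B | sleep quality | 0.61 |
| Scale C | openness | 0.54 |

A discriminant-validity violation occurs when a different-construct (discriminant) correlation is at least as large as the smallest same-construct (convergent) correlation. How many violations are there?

3

Convergent (same construct = sleep quality): Scale A, Scale B.
Smallest convergent = 0.48. Discriminant values: 0.58, 0.41, 0.69, 0.54; count ≥ 0.48 → 3.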